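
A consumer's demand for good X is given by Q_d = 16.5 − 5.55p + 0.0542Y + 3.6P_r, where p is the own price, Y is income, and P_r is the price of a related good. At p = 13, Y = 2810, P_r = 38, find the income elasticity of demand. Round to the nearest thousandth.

Evaluating quantity at (p, Y, P_r) gives Q_d = 16.5 − 5.55(13) + 0.0542(2810) + 3.6(38) = 16.5 − 72.15 + 152.302 + 136.8 = 233.452.
∂Q_d/∂Y = +0.0542, so E_I = 0.0542·(2810/233.452) ≈ 0.652.
E_I ∈ (0,1): normal good (necessity).

0.652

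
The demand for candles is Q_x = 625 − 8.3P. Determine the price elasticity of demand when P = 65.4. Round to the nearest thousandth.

-6.605

At P = 65.4, Q_x = 82.18.
dQ_x/dP = −8.3.
Point elasticity E = (dQ_x/dP)·(P/Q_x) = -8.3 × 65.4/82.18 ≈ -6.605.
|E| > 1, so demand is elastic at this price.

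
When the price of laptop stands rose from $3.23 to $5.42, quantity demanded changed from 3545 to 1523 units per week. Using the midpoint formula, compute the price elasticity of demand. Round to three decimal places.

-1.576

%Δq = (1523 − 3545)/[(3545 + 1523)/2] = -2022/2534 ≈ -0.7979.
%Δp = (5.42 − 3.23)/[(3.23 + 5.42)/2] = 2.19/4.325 ≈ 0.5064.
Arc elasticity E = %Δq/%Δp ≈ -0.7979/0.5064 ≈ -1.576.
|E| > 1: demand is elastic over this range.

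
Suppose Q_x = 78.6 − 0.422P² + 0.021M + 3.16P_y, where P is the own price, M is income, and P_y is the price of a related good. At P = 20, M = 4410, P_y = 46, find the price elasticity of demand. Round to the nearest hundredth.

First evaluate Q_x: 78.6 − 0.422(20)² + 0.021(4410) + 3.16(46) = 78.6 − 168.8 + 92.61 + 145.36 = 147.77.
∂Q_x/∂P = −2·0.422·P = -16.88, so E_p = -16.88·(20/147.77) ≈ -2.28.
|E_p| > 1: demand is elastic.

-2.28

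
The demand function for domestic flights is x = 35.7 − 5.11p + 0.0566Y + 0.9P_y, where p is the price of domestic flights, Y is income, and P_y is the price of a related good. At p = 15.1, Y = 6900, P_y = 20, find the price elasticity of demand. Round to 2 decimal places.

-0.21

At the given point, x = 35.7 − 5.11(15.1) + 0.0566(6900) + 0.9(20) = 35.7 − 77.161 + 390.54 + 18 = 367.079.
∂x/∂p = −5.11, so E_p = (−5.11)·(15.1/367.079) ≈ -0.21.
|E_p| < 1: demand is inelastic.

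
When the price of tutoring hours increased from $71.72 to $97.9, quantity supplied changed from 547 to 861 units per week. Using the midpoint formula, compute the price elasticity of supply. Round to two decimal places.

%ΔQ = (861 − 547)/[(547 + 861)/2] = 314/704 ≈ 0.4460.
%Δp = (97.9 − 71.72)/[(71.72 + 97.9)/2] = 26.18/84.81 ≈ 0.3087.
Arc elasticity E = %ΔQ/%Δp ≈ 0.4460/0.3087 ≈ 1.44.
|E| > 1: supply is elastic over this range.

1.44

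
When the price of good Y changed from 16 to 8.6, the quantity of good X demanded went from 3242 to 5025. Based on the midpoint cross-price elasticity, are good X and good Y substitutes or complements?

%ΔQ_x = (5025 − 3242)/[(3242+5025)/2] = 1783/4133.5 ≈ 0.4314.
%ΔP_y = (8.6 − 16)/[(16+8.6)/2] ≈ -0.6016.
E_xy = 0.4314/-0.6016 ≈ -0.717.
E_xy < 0, so the goods are complements.

complements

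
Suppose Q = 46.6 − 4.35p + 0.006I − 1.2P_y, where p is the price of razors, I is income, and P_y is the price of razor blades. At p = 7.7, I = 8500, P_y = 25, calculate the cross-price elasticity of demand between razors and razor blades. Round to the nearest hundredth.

-0.88

Q = 46.6 − 4.35(7.7) + 0.006(8500) − 1.2(25) = 46.6 − 33.495 + 51 − 30 = 34.105.
∂Q/∂P_y = −1.2, so E_xy = -1.2·(25/34.105) ≈ -0.88.
E_xy < 0: the goods are complements.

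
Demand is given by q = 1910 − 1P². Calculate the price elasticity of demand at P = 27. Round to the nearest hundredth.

-1.23

At P = 27, q = 1181.
dq/dP = −2·1·P = −54.
Point elasticity E = (dq/dP)·(P/q) = -54 × 27/1181 ≈ -1.23.
|E| > 1, so demand is elastic at this price.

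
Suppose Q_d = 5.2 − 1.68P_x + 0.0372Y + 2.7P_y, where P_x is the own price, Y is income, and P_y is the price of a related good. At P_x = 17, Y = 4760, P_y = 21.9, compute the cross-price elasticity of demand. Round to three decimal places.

First evaluate Q_d: 5.2 − 1.68(17) + 0.0372(4760) + 2.7(21.9) = 5.2 − 28.56 + 177.072 + 59.13 = 212.842.
∂Q_d/∂P_y = +2.7, so E_xy = 2.7·(21.9/212.842) ≈ 0.278.
E_xy > 0: the goods are substitutes.

0.278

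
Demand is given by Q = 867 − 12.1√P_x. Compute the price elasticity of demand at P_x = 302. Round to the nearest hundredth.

At P_x = 302, Q = 656.7244.
dQ/dP_x = −12.1/(2√P_x) = −12.1/(2·17.3781).
Point elasticity E = (dQ/dP_x)·(P_x/Q) = -0.3481 × 302/656.7244 ≈ -0.16.
|E| < 1, so demand is inelastic at this price.

-0.16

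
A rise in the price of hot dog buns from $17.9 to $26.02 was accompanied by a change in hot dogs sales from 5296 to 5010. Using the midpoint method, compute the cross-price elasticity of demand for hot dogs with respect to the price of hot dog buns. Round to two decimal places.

-0.15

%ΔQ_x = (5010 − 5296)/[(5296+5010)/2] = -286/5153 ≈ -0.0555.
%ΔP_y = (26.02 − 17.9)/[(17.9+26.02)/2] ≈ 0.3698.
E_xy = -0.0555/0.3698 ≈ -0.15.
E_xy < 0, so hot dogs and hot dog buns are complements.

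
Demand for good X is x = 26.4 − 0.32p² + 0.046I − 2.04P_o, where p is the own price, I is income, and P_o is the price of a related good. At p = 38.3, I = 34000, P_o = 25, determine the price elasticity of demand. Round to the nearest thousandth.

-0.877

Evaluating quantity at (p, I, P_o) gives x = 26.4 − 0.32(38.3)² + 0.046(34000) − 2.04(25) = 26.4 − 469.4048 + 1564 − 51 = 1069.9952.
∂x/∂p = −2·0.32·p = -24.512, so E_p = -24.512·(38.3/1069.9952) ≈ -0.877.
|E_p| < 1: demand is inelastic.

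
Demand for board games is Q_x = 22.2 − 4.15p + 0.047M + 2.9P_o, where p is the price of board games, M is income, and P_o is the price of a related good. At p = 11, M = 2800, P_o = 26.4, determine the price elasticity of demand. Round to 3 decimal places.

-0.247

At the given point, Q_x = 22.2 − 4.15(11) + 0.047(2800) + 2.9(26.4) = 22.2 − 45.65 + 131.6 + 76.56 = 184.71.
∂Q_x/∂p = −4.15, so E_p = (−4.15)·(11/184.71) ≈ -0.247.
|E_p| < 1: demand is inelastic.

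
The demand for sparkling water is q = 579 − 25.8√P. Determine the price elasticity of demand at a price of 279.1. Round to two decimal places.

-1.46

At P = 279.1, q = 147.9778.
dq/dP = −25.8/(2√P) = −25.8/(2·16.7063).
Point elasticity E = (dq/dP)·(P/q) = -0.7722 × 279.1/147.9778 ≈ -1.46.
|E| > 1, so demand is elastic at this price.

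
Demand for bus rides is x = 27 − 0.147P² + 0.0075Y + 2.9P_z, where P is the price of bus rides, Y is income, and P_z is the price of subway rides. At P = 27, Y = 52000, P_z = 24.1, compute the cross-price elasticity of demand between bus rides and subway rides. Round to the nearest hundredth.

0.18

Evaluating quantity at (P, Y, P_z) gives x = 27 − 0.147(27)² + 0.0075(52000) + 2.9(24.1) = 27 − 107.163 + 390 + 69.89 = 379.727.
∂x/∂P_z = +2.9, so E_xy = 2.9·(24.1/379.727) ≈ 0.18.
E_xy > 0: the goods are substitutes.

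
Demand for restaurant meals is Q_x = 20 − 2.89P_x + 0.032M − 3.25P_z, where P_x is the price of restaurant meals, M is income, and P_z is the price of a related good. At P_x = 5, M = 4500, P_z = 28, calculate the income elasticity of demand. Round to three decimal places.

2.459

First evaluate Q_x: 20 − 2.89(5) + 0.032(4500) − 3.25(28) = 20 − 14.45 + 144 − 91 = 58.55.
∂Q_x/∂M = +0.032, so E_I = 0.032·(4500/58.55) ≈ 2.459.
E_I > 1: normal good (luxury).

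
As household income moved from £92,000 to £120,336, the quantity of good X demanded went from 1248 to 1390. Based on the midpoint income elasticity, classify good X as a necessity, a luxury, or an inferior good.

necessity

%ΔQ = (1390 − 1248)/[(1248+1390)/2] = 142/1319 ≈ 0.1077.
%ΔI = (120,336 − 92,000)/[(92,000+120,336)/2] = 28336/106168 ≈ 0.2669.
E_I = %ΔQ/%ΔI ≈ 0.403.
E_I ∈ (0,1): normal good (necessity).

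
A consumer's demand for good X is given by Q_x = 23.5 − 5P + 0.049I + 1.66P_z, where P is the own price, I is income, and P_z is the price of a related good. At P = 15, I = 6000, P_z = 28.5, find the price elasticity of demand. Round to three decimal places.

-0.259

Q_x = 23.5 − 5(15) + 0.049(6000) + 1.66(28.5) = 23.5 − 75 + 294 + 47.31 = 289.81.
∂Q_x/∂P = −5, so E_p = (−5)·(15/289.81) ≈ -0.259.
|E_p| < 1: demand is inelastic.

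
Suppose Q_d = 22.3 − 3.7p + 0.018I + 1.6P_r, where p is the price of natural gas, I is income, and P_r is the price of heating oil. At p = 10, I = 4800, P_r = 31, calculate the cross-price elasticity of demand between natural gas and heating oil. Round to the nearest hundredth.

Q_d = 22.3 − 3.7(10) + 0.018(4800) + 1.6(31) = 22.3 − 37 + 86.4 + 49.6 = 121.3.
∂Q_d/∂P_r = +1.6, so E_xy = 1.6·(31/121.3) ≈ 0.41.
E_xy > 0: the goods are substitutes.

0.41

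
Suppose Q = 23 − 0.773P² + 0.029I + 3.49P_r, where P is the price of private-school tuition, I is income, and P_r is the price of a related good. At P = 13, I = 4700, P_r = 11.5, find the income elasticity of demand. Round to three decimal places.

1.981

First evaluate Q: 23 − 0.773(13)² + 0.029(4700) + 3.49(11.5) = 23 − 130.637 + 136.3 + 40.135 = 68.798.
∂Q/∂I = +0.029, so E_I = 0.029·(4700/68.798) ≈ 1.981.
E_I > 1: normal good (luxury).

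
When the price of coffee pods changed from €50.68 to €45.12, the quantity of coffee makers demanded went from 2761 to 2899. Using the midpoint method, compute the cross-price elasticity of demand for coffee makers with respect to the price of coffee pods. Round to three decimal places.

%ΔQ_x = (2899 − 2761)/[(2761+2899)/2] = 138/2830 ≈ 0.0488.
%ΔP_y = (45.12 − 50.68)/[(50.68+45.12)/2] ≈ -0.1161.
E_xy = 0.0488/-0.1161 ≈ -0.420.
E_xy < 0, so coffee makers and coffee pods are complements.

-0.420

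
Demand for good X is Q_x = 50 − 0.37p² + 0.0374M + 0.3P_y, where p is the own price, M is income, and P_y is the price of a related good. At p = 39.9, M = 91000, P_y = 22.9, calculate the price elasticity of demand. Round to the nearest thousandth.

At the given point, Q_x = 50 − 0.37(39.9)² + 0.0374(91000) + 0.3(22.9) = 50 − 589.0437 + 3403.4 + 6.87 = 2871.2263.
∂Q_x/∂p = −2·0.37·p = -29.526, so E_p = -29.526·(39.9/2871.2263) ≈ -0.410.
|E_p| < 1: demand is inelastic.

-0.410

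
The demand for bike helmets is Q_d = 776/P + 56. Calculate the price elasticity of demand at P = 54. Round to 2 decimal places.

At P = 54, Q_d = 70.3704.
dQ_d/dP = −776/P² = −0.2661.
Point elasticity E = (dQ_d/dP)·(P/Q_d) = -0.2661 × 54/70.3704 ≈ -0.20.
|E| < 1, so demand is inelastic at this price.

-0.20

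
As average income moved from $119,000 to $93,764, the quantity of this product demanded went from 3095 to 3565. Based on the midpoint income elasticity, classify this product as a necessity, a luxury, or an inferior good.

inferior

%ΔQ = (3565 − 3095)/[(3095+3565)/2] = 470/3330 ≈ 0.1411.
%ΔY = (93,764 − 119,000)/[(119,000+93,764)/2] = -25236/106382 ≈ -0.2372.
E_I = %ΔQ/%ΔY ≈ -0.595.
E_I < 0: inferior good.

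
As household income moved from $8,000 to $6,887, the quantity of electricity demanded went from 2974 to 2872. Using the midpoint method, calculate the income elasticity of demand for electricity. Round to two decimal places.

%ΔQ = (2872 − 2974)/[(2974+2872)/2] = -102/2923 ≈ -0.0349.
%ΔI = (6,887 − 8,000)/[(8,000+6,887)/2] = -1113/7443.5 ≈ -0.1495.
E_I = %ΔQ/%ΔI ≈ 0.23.
E_I ∈ (0,1): normal good (necessity).

0.23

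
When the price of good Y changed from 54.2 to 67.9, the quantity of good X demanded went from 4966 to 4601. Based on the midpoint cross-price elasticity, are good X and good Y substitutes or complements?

complements

%ΔQ_x = (4601 − 4966)/[(4966+4601)/2] = -365/4783.5 ≈ -0.0763.
%ΔP_y = (67.9 − 54.2)/[(54.2+67.9)/2] ≈ 0.2244.
E_xy = -0.0763/0.2244 ≈ -0.340.
E_xy < 0, so the goods are complements.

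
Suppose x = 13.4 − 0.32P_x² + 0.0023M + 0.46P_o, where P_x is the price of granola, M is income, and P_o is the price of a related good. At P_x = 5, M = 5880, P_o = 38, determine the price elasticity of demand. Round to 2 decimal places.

Substituting, x = 13.4 − 0.32(5)² + 0.0023(5880) + 0.46(38) = 13.4 − 8 + 13.524 + 17.48 = 36.404.
∂x/∂P_x = −2·0.32·P_x = -3.2, so E_p = -3.2·(5/36.404) ≈ -0.44.
|E_p| < 1: demand is inelastic.

-0.44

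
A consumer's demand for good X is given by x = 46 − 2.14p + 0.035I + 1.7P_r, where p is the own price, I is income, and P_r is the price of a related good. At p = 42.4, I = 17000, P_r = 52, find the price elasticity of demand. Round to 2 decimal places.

-0.14

First evaluate x: 46 − 2.14(42.4) + 0.035(17000) + 1.7(52) = 46 − 90.736 + 595 + 88.4 = 638.664.
∂x/∂p = −2.14, so E_p = (−2.14)·(42.4/638.664) ≈ -0.14.
|E_p| < 1: demand is inelastic.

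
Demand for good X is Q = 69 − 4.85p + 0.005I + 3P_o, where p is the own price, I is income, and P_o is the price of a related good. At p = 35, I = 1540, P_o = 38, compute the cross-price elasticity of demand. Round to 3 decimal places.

5.442

At the given point, Q = 69 − 4.85(35) + 0.005(1540) + 3(38) = 69 − 169.75 + 7.7 + 114 = 20.95.
∂Q/∂P_o = +3, so E_xy = 3·(38/20.95) ≈ 5.442.
E_xy > 0: the goods are substitutes.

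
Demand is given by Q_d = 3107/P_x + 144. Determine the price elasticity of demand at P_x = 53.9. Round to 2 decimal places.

At P_x = 53.9, Q_d = 201.6438.
dQ_d/dP_x = −3107/P_x² = −1.0695.
Point elasticity E = (dQ_d/dP_x)·(P_x/Q_d) = -1.0695 × 53.9/201.6438 ≈ -0.29.
|E| < 1, so demand is inelastic at this price.

-0.29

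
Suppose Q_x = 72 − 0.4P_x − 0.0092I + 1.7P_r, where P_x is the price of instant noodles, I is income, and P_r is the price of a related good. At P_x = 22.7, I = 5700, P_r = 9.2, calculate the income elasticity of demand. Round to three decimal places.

-2.008

At the given point, Q_x = 72 − 0.4(22.7) − 0.0092(5700) + 1.7(9.2) = 72 − 9.08 − 52.44 + 15.64 = 26.12.
∂Q_x/∂I = −0.0092, so E_I = -0.0092·(5700/26.12) ≈ -2.008.
E_I < 0: inferior good.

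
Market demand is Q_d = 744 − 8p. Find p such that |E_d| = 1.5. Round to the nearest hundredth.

55.80

Set −bp/(a − bp) = −1.5 ⇒ bp = 1.5(a − bp) ⇒ bp(1+1.5) = 1.5·a.
p = 1.5·744/(8·2.5) = 55.80.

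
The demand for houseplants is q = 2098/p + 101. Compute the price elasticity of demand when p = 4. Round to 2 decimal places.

At p = 4, q = 625.5.
dq/dp = −2098/p² = −131.125.
Point elasticity E = (dq/dp)·(p/q) = -131.125 × 4/625.5 ≈ -0.84.
|E| < 1, so demand is inelastic at this price.

-0.84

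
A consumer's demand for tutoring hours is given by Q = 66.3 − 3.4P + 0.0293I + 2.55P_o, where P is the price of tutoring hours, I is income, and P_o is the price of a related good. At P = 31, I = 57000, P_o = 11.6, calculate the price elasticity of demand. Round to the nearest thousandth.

-0.063

At the given point, Q = 66.3 − 3.4(31) + 0.0293(57000) + 2.55(11.6) = 66.3 − 105.4 + 1670.1 + 29.58 = 1660.58.
∂Q/∂P = −3.4, so E_p = (−3.4)·(31/1660.58) ≈ -0.063.
|E_p| < 1: demand is inelastic.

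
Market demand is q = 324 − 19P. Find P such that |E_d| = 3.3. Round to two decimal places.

Set −bP/(a − bP) = −3.3 ⇒ bP = 3.3(a − bP) ⇒ bP(1+3.3) = 3.3·a.
P = 3.3·324/(19·4.3) ≈ 13.09.

13.09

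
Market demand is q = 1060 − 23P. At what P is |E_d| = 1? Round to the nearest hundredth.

For linear demand q = a − bP, E = −bP/(a − bP). |E| = 1 ⇒ bP = a − bP ⇒ P = a/(2b).
P = 1060/(2·23) ≈ 23.04.

23.04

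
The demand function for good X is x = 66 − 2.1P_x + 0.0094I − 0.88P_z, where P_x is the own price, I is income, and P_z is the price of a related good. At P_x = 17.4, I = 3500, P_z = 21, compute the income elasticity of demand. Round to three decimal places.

At the given point, x = 66 − 2.1(17.4) + 0.0094(3500) − 0.88(21) = 66 − 36.54 + 32.9 − 18.48 = 43.88.
∂x/∂I = +0.0094, so E_I = 0.0094·(3500/43.88) ≈ 0.750.
E_I ∈ (0,1): normal good (necessity).

0.750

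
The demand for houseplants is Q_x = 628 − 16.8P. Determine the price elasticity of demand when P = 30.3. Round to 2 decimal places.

At P = 30.3, Q_x = 118.96.
dQ_x/dP = −16.8.
Point elasticity E = (dQ_x/dP)·(P/Q_x) = -16.8 × 30.3/118.96 ≈ -4.28.
|E| > 1, so demand is elastic at this price.

-4.28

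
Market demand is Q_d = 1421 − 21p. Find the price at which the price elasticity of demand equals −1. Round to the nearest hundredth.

33.83

For linear demand Q_d = a − bp, E = −bp/(a − bp). |E| = 1 ⇒ bp = a − bp ⇒ p = a/(2b).
p = 1421/(2·21) ≈ 33.83.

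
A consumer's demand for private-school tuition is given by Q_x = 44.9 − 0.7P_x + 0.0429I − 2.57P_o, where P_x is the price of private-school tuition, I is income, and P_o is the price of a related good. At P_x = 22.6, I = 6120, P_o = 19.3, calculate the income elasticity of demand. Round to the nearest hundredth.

1.08

Evaluating quantity at (P_x, I, P_o) gives Q_x = 44.9 − 0.7(22.6) + 0.0429(6120) − 2.57(19.3) = 44.9 − 15.82 + 262.548 − 49.601 = 242.027.
∂Q_x/∂I = +0.0429, so E_I = 0.0429·(6120/242.027) ≈ 1.08.
E_I > 1: normal good (luxury).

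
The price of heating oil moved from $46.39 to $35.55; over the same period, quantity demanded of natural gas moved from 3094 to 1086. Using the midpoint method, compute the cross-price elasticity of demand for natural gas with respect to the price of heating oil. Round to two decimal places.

3.63

%ΔQ_x = (1086 − 3094)/[(3094+1086)/2] = -2008/2090 ≈ -0.9608.
%ΔP_y = (35.55 − 46.39)/[(46.39+35.55)/2] ≈ -0.2646.
E_xy = -0.9608/-0.2646 ≈ 3.63.
E_xy > 0, so natural gas and heating oil are substitutes.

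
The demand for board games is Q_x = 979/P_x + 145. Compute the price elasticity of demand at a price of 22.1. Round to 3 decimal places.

-0.234

At P_x = 22.1, Q_x = 189.2986.
dQ_x/dP_x = −979/P_x² = −2.0045.
Point elasticity E = (dQ_x/dP_x)·(P_x/Q_x) = -2.0045 × 22.1/189.2986 ≈ -0.234.
|E| < 1, so demand is inelastic at this price.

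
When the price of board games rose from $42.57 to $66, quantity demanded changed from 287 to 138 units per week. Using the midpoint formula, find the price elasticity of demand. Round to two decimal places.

%Δq = (138 − 287)/[(287 + 138)/2] = -149/212.5 ≈ -0.7012.
%ΔP = (66 − 42.57)/[(42.57 + 66)/2] = 23.43/54.285 ≈ 0.4316.
Arc elasticity E = %Δq/%ΔP ≈ -0.7012/0.4316 ≈ -1.62.
|E| > 1: demand is elastic over this range.

-1.62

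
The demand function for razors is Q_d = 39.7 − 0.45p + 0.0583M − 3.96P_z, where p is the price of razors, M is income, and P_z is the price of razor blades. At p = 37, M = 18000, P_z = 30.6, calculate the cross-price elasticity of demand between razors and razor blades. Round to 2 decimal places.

First evaluate Q_d: 39.7 − 0.45(37) + 0.0583(18000) − 3.96(30.6) = 39.7 − 16.65 + 1049.4 − 121.176 = 951.274.
∂Q_d/∂P_z = −3.96, so E_xy = -3.96·(30.6/951.274) ≈ -0.13.
E_xy < 0: the goods are complements.

-0.13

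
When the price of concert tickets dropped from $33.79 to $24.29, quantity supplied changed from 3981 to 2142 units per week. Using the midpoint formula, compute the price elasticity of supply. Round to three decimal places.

%ΔQ = (2142 − 3981)/[(3981 + 2142)/2] = -1839/3061.5 ≈ -0.6007.
%ΔP = (24.29 − 33.79)/[(33.79 + 24.29)/2] = -9.5/29.04 ≈ -0.3271.
Arc elasticity E = %ΔQ/%ΔP ≈ -0.6007/-0.3271 ≈ 1.836.
|E| > 1: supply is elastic over this range.

1.836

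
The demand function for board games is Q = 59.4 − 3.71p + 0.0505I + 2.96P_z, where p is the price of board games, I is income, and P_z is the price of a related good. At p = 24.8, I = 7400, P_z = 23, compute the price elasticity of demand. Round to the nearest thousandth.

-0.225

Evaluating quantity at (p, I, P_z) gives Q = 59.4 − 3.71(24.8) + 0.0505(7400) + 2.96(23) = 59.4 − 92.008 + 373.7 + 68.08 = 409.172.
∂Q/∂p = −3.71, so E_p = (−3.71)·(24.8/409.172) ≈ -0.225.
|E_p| < 1: demand is inelastic.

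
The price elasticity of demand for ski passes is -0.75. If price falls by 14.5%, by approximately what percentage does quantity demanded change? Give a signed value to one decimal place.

10.9

%ΔQ ≈ E × %ΔP = (-0.75) × (-14.5%) ≈ 10.9%.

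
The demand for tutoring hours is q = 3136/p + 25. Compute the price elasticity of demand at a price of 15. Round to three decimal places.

-0.893

At p = 15, q = 234.0667.
dq/dp = −3136/p² = −13.9378.
Point elasticity E = (dq/dp)·(p/q) = -13.9378 × 15/234.0667 ≈ -0.893.
|E| < 1, so demand is inelastic at this price.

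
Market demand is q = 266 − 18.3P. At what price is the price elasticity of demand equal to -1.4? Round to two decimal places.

Set −bP/(a − bP) = −1.4 ⇒ bP = 1.4(a − bP) ⇒ bP(1+1.4) = 1.4·a.
P = 1.4·266/(18.3·2.4) ≈ 8.48.

8.48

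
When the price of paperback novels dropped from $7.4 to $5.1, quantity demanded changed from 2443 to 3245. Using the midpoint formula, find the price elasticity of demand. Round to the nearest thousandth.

%ΔQ = (3245 − 2443)/[(2443 + 3245)/2] = 802/2844 ≈ 0.2820.
%Δp = (5.1 − 7.4)/[(7.4 + 5.1)/2] = -2.3/6.25 ≈ -0.3680.
Arc elasticity E = %ΔQ/%Δp ≈ 0.2820/-0.3680 ≈ -0.766.
|E| < 1: demand is inelastic over this range.

-0.766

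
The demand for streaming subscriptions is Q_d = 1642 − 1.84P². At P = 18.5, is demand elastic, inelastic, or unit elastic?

elastic

At P = 18.5, Q_d = 1012.26.
dQ_d/dP = −2·1.84·P = −68.08.
Point elasticity E = (dQ_d/dP)·(P/Q_d) = -68.08 × 18.5/1012.26 ≈ -1.244.
|E| ≈ 1.244 > 1, so demand is elastic.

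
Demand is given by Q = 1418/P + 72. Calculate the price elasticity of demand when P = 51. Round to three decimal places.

At P = 51, Q = 99.8039.
dQ/dP = −1418/P² = −0.5452.
Point elasticity E = (dQ/dP)·(P/Q) = -0.5452 × 51/99.8039 ≈ -0.279.
|E| < 1, so demand is inelastic at this price.

-0.279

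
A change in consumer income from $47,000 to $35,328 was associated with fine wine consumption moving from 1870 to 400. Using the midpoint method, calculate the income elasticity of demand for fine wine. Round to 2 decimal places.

%ΔQ = (400 − 1870)/[(1870+400)/2] = -1470/1135 ≈ -1.2952.
%ΔI = (35,328 − 47,000)/[(47,000+35,328)/2] = -11672/41164 ≈ -0.2835.
E_I = %ΔQ/%ΔI ≈ 4.57.
E_I > 1: normal good (luxury).

4.57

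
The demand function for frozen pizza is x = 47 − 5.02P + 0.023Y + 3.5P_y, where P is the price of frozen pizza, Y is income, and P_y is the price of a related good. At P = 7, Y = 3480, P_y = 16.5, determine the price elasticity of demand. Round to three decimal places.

Evaluating quantity at (P, Y, P_y) gives x = 47 − 5.02(7) + 0.023(3480) + 3.5(16.5) = 47 − 35.14 + 80.04 + 57.75 = 149.65.
∂x/∂P = −5.02, so E_p = (−5.02)·(7/149.65) ≈ -0.235.
|E_p| < 1: demand is inelastic.

-0.235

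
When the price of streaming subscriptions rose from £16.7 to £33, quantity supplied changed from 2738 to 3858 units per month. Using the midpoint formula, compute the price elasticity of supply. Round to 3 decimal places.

0.518

%ΔQ = (3858 − 2738)/[(2738 + 3858)/2] = 1120/3298 ≈ 0.3396.
%Δp = (33 − 16.7)/[(16.7 + 33)/2] = 16.3/24.85 ≈ 0.6559.
Arc elasticity E = %ΔQ/%Δp ≈ 0.3396/0.6559 ≈ 0.518.
|E| < 1: supply is inelastic over this range.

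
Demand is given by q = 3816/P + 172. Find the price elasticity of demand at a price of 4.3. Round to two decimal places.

-0.84

At P = 4.3, q = 1059.4419.
dq/dP = −3816/P² = −206.3818.
Point elasticity E = (dq/dP)·(P/q) = -206.3818 × 4.3/1059.4419 ≈ -0.84.
|E| < 1, so demand is inelastic at this price.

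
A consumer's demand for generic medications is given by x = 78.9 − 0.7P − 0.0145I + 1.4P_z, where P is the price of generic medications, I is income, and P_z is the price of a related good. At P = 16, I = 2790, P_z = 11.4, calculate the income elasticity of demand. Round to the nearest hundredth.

-0.94

Substituting, x = 78.9 − 0.7(16) − 0.0145(2790) + 1.4(11.4) = 78.9 − 11.2 − 40.455 + 15.96 = 43.205.
∂x/∂I = −0.0145, so E_I = -0.0145·(2790/43.205) ≈ -0.94.
E_I < 0: inferior good.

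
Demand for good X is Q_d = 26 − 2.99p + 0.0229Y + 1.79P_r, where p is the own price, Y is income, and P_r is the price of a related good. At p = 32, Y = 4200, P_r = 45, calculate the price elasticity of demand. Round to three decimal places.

-0.894

At the given point, Q_d = 26 − 2.99(32) + 0.0229(4200) + 1.79(45) = 26 − 95.68 + 96.18 + 80.55 = 107.05.
∂Q_d/∂p = −2.99, so E_p = (−2.99)·(32/107.05) ≈ -0.894.
|E_p| < 1: demand is inelastic.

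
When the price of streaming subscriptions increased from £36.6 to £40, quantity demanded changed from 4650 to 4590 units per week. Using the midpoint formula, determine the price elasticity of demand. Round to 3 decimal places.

-0.146

%ΔQ = (4590 − 4650)/[(4650 + 4590)/2] = -60/4620 ≈ -0.0130.
%ΔP = (40 − 36.6)/[(36.6 + 40)/2] = 3.4/38.3 ≈ 0.0888.
Arc elasticity E = %ΔQ/%ΔP ≈ -0.0130/0.0888 ≈ -0.146.
|E| < 1: demand is inelastic over this range.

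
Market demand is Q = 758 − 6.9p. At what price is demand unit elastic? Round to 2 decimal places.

For linear demand Q = a − bp, E = −bp/(a − bp). |E| = 1 ⇒ bp = a − bp ⇒ p = a/(2b).
p = 758/(2·6.9) ≈ 54.93.

54.93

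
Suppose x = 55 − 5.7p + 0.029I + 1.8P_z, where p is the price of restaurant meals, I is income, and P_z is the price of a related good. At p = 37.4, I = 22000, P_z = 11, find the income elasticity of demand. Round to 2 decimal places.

Evaluating quantity at (p, I, P_z) gives x = 55 − 5.7(37.4) + 0.029(22000) + 1.8(11) = 55 − 213.18 + 638 + 19.8 = 499.62.
∂x/∂I = +0.029, so E_I = 0.029·(22000/499.62) ≈ 1.28.
E_I > 1: normal good (luxury).

1.28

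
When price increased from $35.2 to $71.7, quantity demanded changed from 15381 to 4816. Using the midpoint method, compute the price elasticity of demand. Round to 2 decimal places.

%ΔQ = (4816 − 15381)/[(15381 + 4816)/2] = -10565/10098.5 ≈ -1.0462.
%ΔP = (71.7 − 35.2)/[(35.2 + 71.7)/2] = 36.5/53.45 ≈ 0.6829.
Arc elasticity E = %ΔQ/%ΔP ≈ -1.0462/0.6829 ≈ -1.53.
|E| > 1: demand is elastic over this range.

-1.53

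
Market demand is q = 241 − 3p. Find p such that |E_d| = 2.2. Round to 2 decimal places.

55.23

Set −bp/(a − bp) = −2.2 ⇒ bp = 2.2(a − bp) ⇒ bp(1+2.2) = 2.2·a.
p = 2.2·241/(3·3.2) ≈ 55.23.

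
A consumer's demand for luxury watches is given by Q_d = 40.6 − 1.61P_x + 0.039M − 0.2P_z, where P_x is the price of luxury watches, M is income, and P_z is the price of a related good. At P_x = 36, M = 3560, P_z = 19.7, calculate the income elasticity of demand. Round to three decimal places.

Q_d = 40.6 − 1.61(36) + 0.039(3560) − 0.2(19.7) = 40.6 − 57.96 + 138.84 − 3.94 = 117.54.
∂Q_d/∂M = +0.039, so E_I = 0.039·(3560/117.54) ≈ 1.181.
E_I > 1: normal good (luxury).

1.181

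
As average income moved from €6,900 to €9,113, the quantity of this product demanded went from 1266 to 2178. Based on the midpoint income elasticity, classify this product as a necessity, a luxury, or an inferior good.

%ΔQ = (2178 − 1266)/[(1266+2178)/2] = 912/1722 ≈ 0.5296.
%ΔI = (9,113 − 6,900)/[(6,900+9,113)/2] = 2213/8006.5 ≈ 0.2764.
E_I = %ΔQ/%ΔI ≈ 1.916.
E_I > 1: normal good (luxury).

luxury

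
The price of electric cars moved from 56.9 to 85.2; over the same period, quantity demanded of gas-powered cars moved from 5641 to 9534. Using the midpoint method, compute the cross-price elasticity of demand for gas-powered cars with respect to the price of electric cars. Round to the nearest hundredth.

%ΔQ_x = (9534 − 5641)/[(5641+9534)/2] = 3893/7587.5 ≈ 0.5131.
%ΔP_y = (85.2 − 56.9)/[(56.9+85.2)/2] ≈ 0.3983.
E_xy = 0.5131/0.3983 ≈ 1.29.
E_xy > 0, so gas-powered cars and electric cars are substitutes.

1.29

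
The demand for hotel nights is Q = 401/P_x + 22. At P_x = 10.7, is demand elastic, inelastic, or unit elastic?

At P_x = 10.7, Q = 59.4766.
dQ/dP_x = −401/P_x² = −3.5025.
Point elasticity E = (dQ/dP_x)·(P_x/Q) = -3.5025 × 10.7/59.4766 ≈ -0.630.
|E| ≈ 0.630 < 1, so demand is inelastic.

inelastic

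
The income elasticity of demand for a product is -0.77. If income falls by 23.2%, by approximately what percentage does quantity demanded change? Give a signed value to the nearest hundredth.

17.86

%ΔQ ≈ E × %ΔI = (-0.77) × (-23.2%) ≈ 17.86%.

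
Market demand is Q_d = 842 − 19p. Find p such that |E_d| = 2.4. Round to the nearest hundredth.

31.28

Set −bp/(a − bp) = −2.4 ⇒ bp = 2.4(a − bp) ⇒ bp(1+2.4) = 2.4·a.
p = 2.4·842/(19·3.4) ≈ 31.28.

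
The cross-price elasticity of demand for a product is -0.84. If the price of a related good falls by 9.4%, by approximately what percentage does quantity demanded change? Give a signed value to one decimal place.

7.9

%ΔQ ≈ E × %ΔP_y = (-0.84) × (-9.4%) ≈ 7.9%.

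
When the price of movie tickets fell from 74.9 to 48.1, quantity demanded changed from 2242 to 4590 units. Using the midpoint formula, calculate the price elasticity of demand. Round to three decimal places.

%Δq = (4590 − 2242)/[(2242 + 4590)/2] = 2348/3416 ≈ 0.6874.
%Δp = (48.1 − 74.9)/[(74.9 + 48.1)/2] = -26.8/61.5 ≈ -0.4358.
Arc elasticity E = %Δq/%Δp ≈ 0.6874/-0.4358 ≈ -1.577.
|E| > 1: demand is elastic over this range.

-1.577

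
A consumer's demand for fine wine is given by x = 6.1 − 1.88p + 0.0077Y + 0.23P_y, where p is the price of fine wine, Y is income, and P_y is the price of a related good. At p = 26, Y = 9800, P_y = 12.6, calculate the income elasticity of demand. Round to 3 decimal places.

2.121

Substituting, x = 6.1 − 1.88(26) + 0.0077(9800) + 0.23(12.6) = 6.1 − 48.88 + 75.46 + 2.898 = 35.578.
∂x/∂Y = +0.0077, so E_I = 0.0077·(9800/35.578) ≈ 2.121.
E_I > 1: normal good (luxury).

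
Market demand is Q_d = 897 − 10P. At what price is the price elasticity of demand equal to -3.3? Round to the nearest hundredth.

Set −bP/(a − bP) = −3.3 ⇒ bP = 3.3(a − bP) ⇒ bP(1+3.3) = 3.3·a.
P = 3.3·897/(10·4.3) ≈ 68.84.

68.84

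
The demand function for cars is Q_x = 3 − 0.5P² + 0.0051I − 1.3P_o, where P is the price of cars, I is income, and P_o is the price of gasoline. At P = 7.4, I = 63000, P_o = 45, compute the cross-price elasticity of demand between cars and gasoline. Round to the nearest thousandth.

-0.245

At the given point, Q_x = 3 − 0.5(7.4)² + 0.0051(63000) − 1.3(45) = 3 − 27.38 + 321.3 − 58.5 = 238.42.
∂Q_x/∂P_o = −1.3, so E_xy = -1.3·(45/238.42) ≈ -0.245.
E_xy < 0: the goods are complements.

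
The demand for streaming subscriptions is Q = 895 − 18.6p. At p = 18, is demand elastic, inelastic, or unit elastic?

inelastic

At p = 18, Q = 560.2.
dQ/dp = −18.6.
Point elasticity E = (dQ/dp)·(p/Q) = -18.6 × 18/560.2 ≈ -0.598.
|E| ≈ 0.598 < 1, so demand is inelastic.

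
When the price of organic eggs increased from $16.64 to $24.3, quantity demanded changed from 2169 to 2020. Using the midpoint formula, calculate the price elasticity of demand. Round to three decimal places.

-0.190

%ΔQ = (2020 − 2169)/[(2169 + 2020)/2] = -149/2094.5 ≈ -0.0711.
%Δp = (24.3 − 16.64)/[(16.64 + 24.3)/2] = 7.66/20.47 ≈ 0.3742.
Arc elasticity E = %ΔQ/%Δp ≈ -0.0711/0.3742 ≈ -0.190.
|E| < 1: demand is inelastic over this range.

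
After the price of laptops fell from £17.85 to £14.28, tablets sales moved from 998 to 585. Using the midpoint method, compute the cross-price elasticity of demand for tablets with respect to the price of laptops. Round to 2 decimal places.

%ΔQ_x = (585 − 998)/[(998+585)/2] = -413/791.5 ≈ -0.5218.
%ΔP_y = (14.28 − 17.85)/[(17.85+14.28)/2] ≈ -0.2222.
E_xy = -0.5218/-0.2222 ≈ 2.35.
E_xy > 0, so tablets and laptops are substitutes.

2.35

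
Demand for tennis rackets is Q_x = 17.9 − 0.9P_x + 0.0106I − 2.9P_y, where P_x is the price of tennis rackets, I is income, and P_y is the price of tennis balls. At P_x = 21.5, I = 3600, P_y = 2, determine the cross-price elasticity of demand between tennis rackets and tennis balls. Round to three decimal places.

Q_x = 17.9 − 0.9(21.5) + 0.0106(3600) − 2.9(2) = 17.9 − 19.35 + 38.16 − 5.8 = 30.91.
∂Q_x/∂P_y = −2.9, so E_xy = -2.9·(2/30.91) ≈ -0.188.
E_xy < 0: the goods are complements.

-0.188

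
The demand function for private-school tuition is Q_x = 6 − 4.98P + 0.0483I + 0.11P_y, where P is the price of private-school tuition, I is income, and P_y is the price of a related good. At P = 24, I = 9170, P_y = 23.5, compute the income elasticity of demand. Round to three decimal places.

1.334

Substituting, Q_x = 6 − 4.98(24) + 0.0483(9170) + 0.11(23.5) = 6 − 119.52 + 442.911 + 2.585 = 331.976.
∂Q_x/∂I = +0.0483, so E_I = 0.0483·(9170/331.976) ≈ 1.334.
E_I > 1: normal good (luxury).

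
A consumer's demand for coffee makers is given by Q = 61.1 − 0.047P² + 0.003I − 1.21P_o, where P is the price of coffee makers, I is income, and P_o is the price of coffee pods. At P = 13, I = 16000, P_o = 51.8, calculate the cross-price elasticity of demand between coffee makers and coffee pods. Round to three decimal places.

-1.629

At the given point, Q = 61.1 − 0.047(13)² + 0.003(16000) − 1.21(51.8) = 61.1 − 7.943 + 48 − 62.678 = 38.479.
∂Q/∂P_o = −1.21, so E_xy = -1.21·(51.8/38.479) ≈ -1.629.
E_xy < 0: the goods are complements.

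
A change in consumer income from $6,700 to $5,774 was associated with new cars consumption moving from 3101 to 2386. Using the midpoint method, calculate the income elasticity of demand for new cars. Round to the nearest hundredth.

1.76

%ΔQ = (2386 − 3101)/[(3101+2386)/2] = -715/2743.5 ≈ -0.2606.
%ΔI = (5,774 − 6,700)/[(6,700+5,774)/2] = -926/6237 ≈ -0.1485.
E_I = %ΔQ/%ΔI ≈ 1.76.
E_I > 1: normal good (luxury).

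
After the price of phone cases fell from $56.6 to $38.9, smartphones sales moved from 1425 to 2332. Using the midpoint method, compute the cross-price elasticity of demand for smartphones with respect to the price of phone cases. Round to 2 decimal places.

%ΔQ_x = (2332 − 1425)/[(1425+2332)/2] = 907/1878.5 ≈ 0.4828.
%ΔP_y = (38.9 − 56.6)/[(56.6+38.9)/2] ≈ -0.3707.
E_xy = 0.4828/-0.3707 ≈ -1.30.
E_xy < 0, so smartphones and phone cases are complements.

-1.30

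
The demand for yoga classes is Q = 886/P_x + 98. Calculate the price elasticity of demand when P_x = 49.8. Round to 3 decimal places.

-0.154

At P_x = 49.8, Q = 115.7912.
dQ/dP_x = −886/P_x² = −0.3573.
Point elasticity E = (dQ/dP_x)·(P_x/Q) = -0.3573 × 49.8/115.7912 ≈ -0.154.
|E| < 1, so demand is inelastic at this price.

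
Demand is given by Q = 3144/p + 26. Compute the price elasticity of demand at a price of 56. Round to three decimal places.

-0.683

At p = 56, Q = 82.1429.
dQ/dp = −3144/p² = −1.0026.
Point elasticity E = (dQ/dp)·(p/Q) = -1.0026 × 56/82.1429 ≈ -0.683.
|E| < 1, so demand is inelastic at this price.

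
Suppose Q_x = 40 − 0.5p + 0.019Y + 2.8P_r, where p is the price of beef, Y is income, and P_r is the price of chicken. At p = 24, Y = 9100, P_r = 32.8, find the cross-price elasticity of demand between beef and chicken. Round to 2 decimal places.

0.31

At the given point, Q_x = 40 − 0.5(24) + 0.019(9100) + 2.8(32.8) = 40 − 12 + 172.9 + 91.84 = 292.74.
∂Q_x/∂P_r = +2.8, so E_xy = 2.8·(32.8/292.74) ≈ 0.31.
E_xy > 0: the goods are substitutes.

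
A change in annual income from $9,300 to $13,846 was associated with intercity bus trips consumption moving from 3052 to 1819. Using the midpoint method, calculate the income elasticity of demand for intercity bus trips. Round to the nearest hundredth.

-1.29

%ΔQ = (1819 − 3052)/[(3052+1819)/2] = -1233/2435.5 ≈ -0.5063.
%ΔY = (13,846 − 9,300)/[(9,300+13,846)/2] = 4546/11573 ≈ 0.3928.
E_I = %ΔQ/%ΔY ≈ -1.29.
E_I < 0: inferior good.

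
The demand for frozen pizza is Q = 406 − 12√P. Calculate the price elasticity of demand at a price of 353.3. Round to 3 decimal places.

At P = 353.3, Q = 180.4447.
dQ/dP = −12/(2√P) = −12/(2·18.7963).
Point elasticity E = (dQ/dP)·(P/Q) = -0.3192 × 353.3/180.4447 ≈ -0.625.
|E| < 1, so demand is inelastic at this price.

-0.625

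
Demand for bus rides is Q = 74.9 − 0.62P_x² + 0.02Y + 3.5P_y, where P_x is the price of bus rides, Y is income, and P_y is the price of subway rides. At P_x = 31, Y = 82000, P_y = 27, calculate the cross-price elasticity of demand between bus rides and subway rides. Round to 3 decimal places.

Q = 74.9 − 0.62(31)² + 0.02(82000) + 3.5(27) = 74.9 − 595.82 + 1640 + 94.5 = 1213.58.
∂Q/∂P_y = +3.5, so E_xy = 3.5·(27/1213.58) ≈ 0.078.
E_xy > 0: the goods are substitutes.

0.078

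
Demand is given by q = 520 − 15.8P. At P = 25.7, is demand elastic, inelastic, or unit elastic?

elastic

At P = 25.7, q = 113.94.
dq/dP = −15.8.
Point elasticity E = (dq/dP)·(P/q) = -15.8 × 25.7/113.94 ≈ -3.564.
|E| ≈ 3.564 > 1, so demand is elastic.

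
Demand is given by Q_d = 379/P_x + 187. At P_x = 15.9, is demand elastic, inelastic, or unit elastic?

At P_x = 15.9, Q_d = 210.8365.
dQ_d/dP_x = −379/P_x² = −1.4991.
Point elasticity E = (dQ_d/dP_x)·(P_x/Q_d) = -1.4991 × 15.9/210.8365 ≈ -0.113.
|E| ≈ 0.113 < 1, so demand is inelastic.

inelastic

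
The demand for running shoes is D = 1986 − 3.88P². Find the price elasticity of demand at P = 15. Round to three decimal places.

-1.569

At P = 15, D = 1113.
dD/dP = −2·3.88·P = −116.4.
Point elasticity E = (dD/dP)·(P/D) = -116.4 × 15/1113 ≈ -1.569.
|E| > 1, so demand is elastic at this price.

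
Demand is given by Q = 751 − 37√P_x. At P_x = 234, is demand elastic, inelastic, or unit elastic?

At P_x = 234, Q = 185.0088.
dQ/dP_x = −37/(2√P_x) = −37/(2·15.2971).
Point elasticity E = (dQ/dP_x)·(P_x/Q) = -1.2094 × 234/185.0088 ≈ -1.530.
|E| ≈ 1.530 > 1, so demand is elastic.

elastic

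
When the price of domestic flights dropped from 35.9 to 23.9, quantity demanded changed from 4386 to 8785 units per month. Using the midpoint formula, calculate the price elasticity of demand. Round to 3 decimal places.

-1.664

%Δq = (8785 − 4386)/[(4386 + 8785)/2] = 4399/6585.5 ≈ 0.6680.
%Δp = (23.9 − 35.9)/[(35.9 + 23.9)/2] = -12/29.9 ≈ -0.4013.
Arc elasticity E = %Δq/%Δp ≈ 0.6680/-0.4013 ≈ -1.664.
|E| > 1: demand is elastic over this range.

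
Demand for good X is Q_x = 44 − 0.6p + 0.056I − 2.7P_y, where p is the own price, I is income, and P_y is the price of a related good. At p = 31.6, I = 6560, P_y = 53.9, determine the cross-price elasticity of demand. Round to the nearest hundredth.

Q_x = 44 − 0.6(31.6) + 0.056(6560) − 2.7(53.9) = 44 − 18.96 + 367.36 − 145.53 = 246.87.
∂Q_x/∂P_y = −2.7, so E_xy = -2.7·(53.9/246.87) ≈ -0.59.
E_xy < 0: the goods are complements.

-0.59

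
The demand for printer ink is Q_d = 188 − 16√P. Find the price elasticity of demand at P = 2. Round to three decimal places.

At P = 2, Q_d = 165.3726.
dQ_d/dP = −16/(2√P) = −16/(2·1.4142).
Point elasticity E = (dQ_d/dP)·(P/Q_d) = -5.6569 × 2/165.3726 ≈ -0.068.
|E| < 1, so demand is inelastic at this price.

-0.068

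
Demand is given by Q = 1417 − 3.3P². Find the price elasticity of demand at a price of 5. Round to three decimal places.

-0.124

At P = 5, Q = 1334.5.
dQ/dP = −2·3.3·P = −33.
Point elasticity E = (dQ/dP)·(P/Q) = -33 × 5/1334.5 ≈ -0.124.
|E| < 1, so demand is inelastic at this price.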